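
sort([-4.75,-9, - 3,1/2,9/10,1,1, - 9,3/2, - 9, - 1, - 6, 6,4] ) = [-9, - 9, - 9, - 6,-4.75, - 3, - 1,1/2,9/10, 1,1,3/2,4,  6 ]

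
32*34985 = 1119520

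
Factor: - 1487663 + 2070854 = 583191  =  3^2 * 7^1*9257^1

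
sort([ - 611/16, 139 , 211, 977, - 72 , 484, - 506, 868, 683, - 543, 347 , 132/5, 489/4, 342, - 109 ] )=[ - 543, - 506, - 109, - 72, - 611/16,132/5,  489/4,139,  211,  342, 347,  484, 683, 868, 977]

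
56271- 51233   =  5038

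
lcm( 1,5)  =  5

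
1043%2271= 1043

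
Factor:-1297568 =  -2^5*23^1*41^1*43^1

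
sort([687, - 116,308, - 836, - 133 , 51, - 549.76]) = [- 836, -549.76, - 133  , - 116, 51, 308, 687]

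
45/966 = 15/322 = 0.05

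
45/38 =1+7/38 = 1.18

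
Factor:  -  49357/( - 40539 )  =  3^( - 1)*7^1 * 11^1*641^1*13513^(-1 )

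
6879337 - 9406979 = - 2527642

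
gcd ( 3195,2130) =1065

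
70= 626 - 556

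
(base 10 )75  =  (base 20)3f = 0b1001011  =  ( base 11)69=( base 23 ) 36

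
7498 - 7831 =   -  333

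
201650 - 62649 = 139001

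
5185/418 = 5185/418 = 12.40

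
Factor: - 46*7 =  - 322=- 2^1 * 7^1*23^1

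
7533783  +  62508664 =70042447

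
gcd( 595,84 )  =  7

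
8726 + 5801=14527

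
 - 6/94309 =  - 6/94309=-0.00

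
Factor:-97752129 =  - 3^1*67^1*486329^1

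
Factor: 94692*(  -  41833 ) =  - 3961250436 = - 2^2 *3^1 * 11^1*13^1 * 607^1*3803^1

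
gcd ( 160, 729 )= 1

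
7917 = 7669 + 248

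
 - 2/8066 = -1/4033 = - 0.00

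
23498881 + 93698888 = 117197769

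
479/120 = 479/120 = 3.99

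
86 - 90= - 4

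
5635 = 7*805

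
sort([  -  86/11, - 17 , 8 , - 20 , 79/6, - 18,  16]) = [ - 20, - 18 , - 17, - 86/11,  8, 79/6, 16]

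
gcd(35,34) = 1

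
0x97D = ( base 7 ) 10040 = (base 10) 2429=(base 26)3fb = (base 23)4de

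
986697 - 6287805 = -5301108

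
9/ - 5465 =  - 9/5465 = - 0.00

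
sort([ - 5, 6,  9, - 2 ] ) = [ - 5,-2, 6, 9]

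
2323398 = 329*7062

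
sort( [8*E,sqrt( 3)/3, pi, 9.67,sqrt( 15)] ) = [sqrt( 3 )/3,pi,  sqrt(15),9.67,  8 * E]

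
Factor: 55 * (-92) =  - 5060 = - 2^2 * 5^1*11^1*23^1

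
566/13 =43 + 7/13  =  43.54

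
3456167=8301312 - 4845145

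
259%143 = 116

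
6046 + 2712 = 8758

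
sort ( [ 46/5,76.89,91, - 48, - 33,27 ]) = [ - 48 , - 33,46/5 , 27,76.89, 91]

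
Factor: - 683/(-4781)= 7^( - 1) =1/7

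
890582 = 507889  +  382693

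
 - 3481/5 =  - 697 + 4/5 = - 696.20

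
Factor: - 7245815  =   - 5^1*1449163^1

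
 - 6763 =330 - 7093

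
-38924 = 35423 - 74347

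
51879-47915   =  3964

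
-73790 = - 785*94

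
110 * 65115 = 7162650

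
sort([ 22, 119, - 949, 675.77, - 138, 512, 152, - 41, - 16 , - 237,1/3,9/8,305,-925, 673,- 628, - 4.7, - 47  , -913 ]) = [ - 949, -925,  -  913, - 628, - 237, - 138 , - 47, - 41, - 16, - 4.7,1/3,9/8, 22,119 , 152, 305,512,673,675.77] 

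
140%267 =140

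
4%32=4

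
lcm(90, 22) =990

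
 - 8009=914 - 8923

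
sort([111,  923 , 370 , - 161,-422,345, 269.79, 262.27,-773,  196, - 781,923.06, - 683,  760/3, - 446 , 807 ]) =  [ - 781,-773, - 683 ,  -  446, - 422 , - 161,111 , 196, 760/3, 262.27, 269.79 , 345 , 370, 807, 923,  923.06 ] 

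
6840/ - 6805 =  - 1368/1361  =  - 1.01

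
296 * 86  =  25456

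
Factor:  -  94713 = -3^1*131^1*241^1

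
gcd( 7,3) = 1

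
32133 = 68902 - 36769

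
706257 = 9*78473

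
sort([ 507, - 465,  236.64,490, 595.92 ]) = [ - 465, 236.64, 490,507, 595.92 ] 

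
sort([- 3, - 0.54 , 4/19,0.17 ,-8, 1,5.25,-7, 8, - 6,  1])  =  [-8, - 7, - 6, - 3, -0.54, 0.17,4/19, 1, 1,5.25,8] 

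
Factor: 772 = 2^2*193^1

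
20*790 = 15800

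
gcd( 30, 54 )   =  6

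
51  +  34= 85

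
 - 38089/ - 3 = 38089/3 =12696.33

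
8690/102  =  4345/51 = 85.20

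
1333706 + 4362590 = 5696296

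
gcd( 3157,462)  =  77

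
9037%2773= 718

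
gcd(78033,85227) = 3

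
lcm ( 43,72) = 3096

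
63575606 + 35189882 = 98765488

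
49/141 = 49/141= 0.35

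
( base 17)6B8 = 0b11110001001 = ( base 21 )47i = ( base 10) 1929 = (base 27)2HC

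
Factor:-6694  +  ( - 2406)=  - 9100  =  -2^2*5^2* 7^1 * 13^1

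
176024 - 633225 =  - 457201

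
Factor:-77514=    - 2^1 * 3^1 *12919^1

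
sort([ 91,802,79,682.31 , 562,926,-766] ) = [ - 766,79,91, 562,682.31, 802, 926]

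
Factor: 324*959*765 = 2^2 * 3^6*5^1*7^1 * 17^1*137^1 = 237697740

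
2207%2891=2207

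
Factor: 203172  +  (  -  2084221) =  - 31^1*60679^1 = - 1881049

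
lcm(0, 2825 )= 0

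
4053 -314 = 3739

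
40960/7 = 40960/7= 5851.43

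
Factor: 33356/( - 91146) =-16678/45573 = - 2^1*3^ ( - 1)*11^( - 1)*31^1*269^1*1381^( - 1)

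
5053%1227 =145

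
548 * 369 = 202212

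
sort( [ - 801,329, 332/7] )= [- 801, 332/7 , 329 ] 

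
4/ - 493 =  - 4/493 = - 0.01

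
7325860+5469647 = 12795507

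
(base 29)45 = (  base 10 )121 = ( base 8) 171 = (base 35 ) 3G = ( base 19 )67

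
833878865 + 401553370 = 1235432235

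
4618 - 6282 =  - 1664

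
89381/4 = 22345 + 1/4  =  22345.25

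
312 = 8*39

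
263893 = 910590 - 646697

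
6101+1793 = 7894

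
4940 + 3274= 8214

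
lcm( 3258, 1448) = 13032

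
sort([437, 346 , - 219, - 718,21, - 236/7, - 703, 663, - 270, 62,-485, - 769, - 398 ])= [ -769, - 718, - 703, - 485, - 398 , - 270,- 219,  -  236/7, 21,62,346,437,  663 ] 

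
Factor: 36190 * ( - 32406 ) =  - 2^2*3^1*5^1 * 7^1*11^2*47^1*491^1 = - 1172773140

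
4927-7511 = -2584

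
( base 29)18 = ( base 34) 13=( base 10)37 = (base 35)12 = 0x25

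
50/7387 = 50/7387 = 0.01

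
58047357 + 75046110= 133093467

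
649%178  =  115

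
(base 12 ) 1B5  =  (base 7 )551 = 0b100011001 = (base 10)281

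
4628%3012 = 1616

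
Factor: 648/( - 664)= - 81/83 = - 3^4 * 83^( - 1 )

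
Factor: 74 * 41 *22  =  66748=2^2*11^1*37^1*41^1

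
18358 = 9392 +8966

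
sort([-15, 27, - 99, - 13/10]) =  [ - 99, - 15, - 13/10,27] 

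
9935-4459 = 5476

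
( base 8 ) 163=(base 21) 5A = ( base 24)4J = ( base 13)8B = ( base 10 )115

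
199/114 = 1 + 85/114 = 1.75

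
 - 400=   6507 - 6907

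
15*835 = 12525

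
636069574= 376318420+259751154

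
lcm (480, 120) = 480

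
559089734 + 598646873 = 1157736607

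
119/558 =119/558 = 0.21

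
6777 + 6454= 13231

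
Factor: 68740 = 2^2*5^1* 7^1*491^1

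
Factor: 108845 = 5^1*11^1 * 1979^1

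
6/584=3/292 = 0.01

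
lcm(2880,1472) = 66240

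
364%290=74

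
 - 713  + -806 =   -  1519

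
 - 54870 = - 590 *93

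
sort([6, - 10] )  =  [ - 10, 6 ] 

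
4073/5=814  +  3/5 = 814.60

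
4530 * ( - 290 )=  - 1313700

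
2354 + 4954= 7308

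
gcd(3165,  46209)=633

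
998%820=178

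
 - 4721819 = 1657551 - 6379370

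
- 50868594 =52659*(-966 )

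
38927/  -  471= - 38927/471 =- 82.65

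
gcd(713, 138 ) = 23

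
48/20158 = 24/10079 =0.00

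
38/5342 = 19/2671 = 0.01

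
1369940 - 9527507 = -8157567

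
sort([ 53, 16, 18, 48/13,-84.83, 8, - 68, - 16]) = [-84.83, - 68,-16, 48/13,8, 16,18, 53] 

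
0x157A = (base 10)5498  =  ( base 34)4po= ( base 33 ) 51K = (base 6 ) 41242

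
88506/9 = 9834=9834.00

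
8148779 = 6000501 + 2148278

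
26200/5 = 5240 = 5240.00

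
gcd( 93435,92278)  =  1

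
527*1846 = 972842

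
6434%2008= 410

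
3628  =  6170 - 2542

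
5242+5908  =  11150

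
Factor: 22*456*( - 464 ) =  -4654848  =  -2^8* 3^1*11^1*19^1*29^1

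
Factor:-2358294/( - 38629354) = 1179147/19314677 = 3^1*31^2*107^( - 1 ) * 409^1 * 180511^( - 1 )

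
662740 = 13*50980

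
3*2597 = 7791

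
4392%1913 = 566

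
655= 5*131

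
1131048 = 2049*552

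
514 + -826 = -312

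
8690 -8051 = 639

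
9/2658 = 3/886 = 0.00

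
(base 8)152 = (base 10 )106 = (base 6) 254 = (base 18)5G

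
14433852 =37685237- 23251385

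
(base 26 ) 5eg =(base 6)25224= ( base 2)111010110000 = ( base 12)2214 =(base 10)3760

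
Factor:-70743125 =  - 5^4*113189^1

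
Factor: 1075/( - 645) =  - 3^( - 1)*5^1 = -  5/3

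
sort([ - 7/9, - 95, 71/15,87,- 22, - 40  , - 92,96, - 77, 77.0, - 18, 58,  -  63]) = [ - 95, - 92, - 77, - 63,-40,-22, - 18, - 7/9,71/15, 58,77.0, 87, 96]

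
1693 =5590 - 3897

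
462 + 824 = 1286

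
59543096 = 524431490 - 464888394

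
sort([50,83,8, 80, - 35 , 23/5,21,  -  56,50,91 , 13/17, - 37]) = [ - 56, - 37, - 35,13/17, 23/5, 8, 21,50 , 50 , 80, 83 , 91] 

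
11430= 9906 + 1524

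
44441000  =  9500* 4678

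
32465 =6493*5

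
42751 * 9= 384759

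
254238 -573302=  - 319064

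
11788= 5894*2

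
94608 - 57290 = 37318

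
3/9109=3/9109=0.00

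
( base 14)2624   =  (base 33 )64u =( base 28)8F4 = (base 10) 6696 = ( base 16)1A28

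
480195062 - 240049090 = 240145972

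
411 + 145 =556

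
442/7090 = 221/3545= 0.06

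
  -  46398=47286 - 93684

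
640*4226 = 2704640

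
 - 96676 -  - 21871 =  - 74805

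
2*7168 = 14336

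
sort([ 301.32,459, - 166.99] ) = [-166.99,301.32,459 ]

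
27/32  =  27/32 = 0.84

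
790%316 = 158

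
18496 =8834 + 9662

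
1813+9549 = 11362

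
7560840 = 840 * 9001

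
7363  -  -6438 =13801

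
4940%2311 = 318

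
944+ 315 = 1259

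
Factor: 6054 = 2^1*3^1*1009^1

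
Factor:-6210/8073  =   - 2^1 * 5^1  *13^(-1)=- 10/13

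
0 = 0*218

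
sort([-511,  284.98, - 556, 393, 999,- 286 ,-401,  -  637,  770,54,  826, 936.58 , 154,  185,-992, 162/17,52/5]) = [ - 992, - 637 , - 556,-511, - 401, - 286, 162/17, 52/5,54,154,185,284.98 , 393,770,826, 936.58,999 ]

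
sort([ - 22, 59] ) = [ -22, 59 ]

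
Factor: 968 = 2^3*11^2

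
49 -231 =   -  182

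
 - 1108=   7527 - 8635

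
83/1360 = 83/1360 = 0.06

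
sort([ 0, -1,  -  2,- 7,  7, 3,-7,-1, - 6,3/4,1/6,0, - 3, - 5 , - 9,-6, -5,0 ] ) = [ - 9,  -  7, - 7,-6, - 6, - 5, - 5,  -  3, - 2, - 1,  -  1,0,0,0, 1/6, 3/4,3 , 7]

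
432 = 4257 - 3825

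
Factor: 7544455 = 5^1*163^1*9257^1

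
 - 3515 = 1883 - 5398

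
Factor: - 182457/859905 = - 209/985  =  - 5^( - 1 )*11^1 * 19^1*197^( - 1) 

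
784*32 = 25088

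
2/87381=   2/87381= 0.00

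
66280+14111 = 80391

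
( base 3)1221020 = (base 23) 2F7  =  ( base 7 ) 4053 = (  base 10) 1410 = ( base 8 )2602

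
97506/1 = 97506 = 97506.00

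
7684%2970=1744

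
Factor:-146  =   - 2^1*73^1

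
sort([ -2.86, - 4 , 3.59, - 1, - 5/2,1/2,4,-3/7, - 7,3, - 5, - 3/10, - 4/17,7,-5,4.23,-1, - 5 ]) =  [  -  7, -5, -5, - 5, - 4,-2.86, - 5/2, - 1, - 1, - 3/7,-3/10 ,- 4/17,1/2,  3,3.59,  4,4.23,7 ] 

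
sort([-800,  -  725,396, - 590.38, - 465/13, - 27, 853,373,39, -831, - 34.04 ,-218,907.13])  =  [ - 831, -800, - 725, - 590.38,-218,-465/13, - 34.04 ,-27,39,373,396, 853,907.13 ]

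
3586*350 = 1255100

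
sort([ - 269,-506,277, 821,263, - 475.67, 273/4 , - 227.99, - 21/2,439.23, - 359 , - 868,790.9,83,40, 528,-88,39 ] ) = [ - 868, - 506,  -  475.67, - 359, - 269 ,-227.99,-88, - 21/2,  39,40,273/4, 83,263,277,439.23, 528, 790.9,821 ]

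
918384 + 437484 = 1355868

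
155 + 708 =863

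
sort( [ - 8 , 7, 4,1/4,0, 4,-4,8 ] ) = [ - 8,-4,0,  1/4,4,4,7, 8 ] 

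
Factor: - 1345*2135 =- 5^2 *7^1*61^1*269^1 = -2871575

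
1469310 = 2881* 510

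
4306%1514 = 1278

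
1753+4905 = 6658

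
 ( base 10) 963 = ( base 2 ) 1111000011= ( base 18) 2H9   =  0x3C3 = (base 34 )SB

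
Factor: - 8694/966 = - 9 = - 3^2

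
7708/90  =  85 + 29/45 = 85.64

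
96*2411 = 231456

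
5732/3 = 1910 + 2/3 = 1910.67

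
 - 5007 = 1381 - 6388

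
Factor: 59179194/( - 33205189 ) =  - 2^1*3^3*53^( - 2)*197^1*5563^1 *11821^( - 1 )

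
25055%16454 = 8601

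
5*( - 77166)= - 385830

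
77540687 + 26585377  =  104126064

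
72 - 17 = 55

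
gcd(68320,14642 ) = 2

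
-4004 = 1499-5503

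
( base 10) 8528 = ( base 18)185e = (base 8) 20520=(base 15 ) 27D8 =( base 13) 3b60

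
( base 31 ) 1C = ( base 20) 23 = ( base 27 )1G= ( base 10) 43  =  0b101011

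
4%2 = 0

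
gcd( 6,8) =2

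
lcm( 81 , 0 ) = 0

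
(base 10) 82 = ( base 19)46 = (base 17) 4e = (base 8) 122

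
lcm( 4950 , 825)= 4950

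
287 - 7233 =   -  6946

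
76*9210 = 699960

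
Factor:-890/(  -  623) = 2^1*5^1 * 7^(  -  1 ) = 10/7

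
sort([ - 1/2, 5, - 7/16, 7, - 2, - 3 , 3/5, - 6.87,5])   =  [  -  6.87 , - 3, - 2, - 1/2, - 7/16,3/5,  5 , 5, 7]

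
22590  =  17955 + 4635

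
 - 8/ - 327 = 8/327 = 0.02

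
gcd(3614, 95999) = 1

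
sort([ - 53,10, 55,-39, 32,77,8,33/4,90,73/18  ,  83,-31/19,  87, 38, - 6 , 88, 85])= [ - 53,  -  39, - 6, - 31/19,73/18,8, 33/4,10,32,38,  55,77,  83, 85, 87,88, 90 ]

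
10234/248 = 5117/124= 41.27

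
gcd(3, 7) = 1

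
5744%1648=800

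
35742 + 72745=108487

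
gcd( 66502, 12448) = 2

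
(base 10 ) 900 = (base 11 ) 749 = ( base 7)2424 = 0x384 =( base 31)t1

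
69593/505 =69593/505 = 137.81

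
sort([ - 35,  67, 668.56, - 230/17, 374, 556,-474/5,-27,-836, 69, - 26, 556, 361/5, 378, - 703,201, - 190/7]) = [-836, - 703, - 474/5 ,  -  35,-190/7,- 27 , - 26, - 230/17,67, 69, 361/5, 201,  374,378,556, 556, 668.56] 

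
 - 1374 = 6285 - 7659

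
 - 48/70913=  - 1 + 70865/70913= -0.00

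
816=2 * 408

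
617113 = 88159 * 7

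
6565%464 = 69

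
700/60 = 11+2/3 =11.67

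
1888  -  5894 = -4006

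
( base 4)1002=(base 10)66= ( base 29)28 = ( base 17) 3f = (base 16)42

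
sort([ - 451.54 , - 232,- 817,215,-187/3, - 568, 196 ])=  [  -  817, - 568,-451.54,  -  232,-187/3 , 196,215 ]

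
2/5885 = 2/5885 = 0.00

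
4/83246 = 2/41623 = 0.00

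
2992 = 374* 8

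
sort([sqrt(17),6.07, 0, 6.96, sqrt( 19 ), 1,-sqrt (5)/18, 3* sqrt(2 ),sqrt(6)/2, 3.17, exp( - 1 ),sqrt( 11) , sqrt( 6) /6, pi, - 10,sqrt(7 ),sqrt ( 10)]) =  [ - 10, - sqrt(5) /18 , 0, exp( - 1), sqrt( 6) /6, 1, sqrt( 6) /2, sqrt (7), pi,sqrt(10), 3.17 , sqrt(11 ), sqrt(17), 3*sqrt(2), sqrt( 19),  6.07, 6.96]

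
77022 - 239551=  - 162529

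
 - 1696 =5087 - 6783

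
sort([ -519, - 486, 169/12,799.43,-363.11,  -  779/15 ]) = [-519, - 486,-363.11,-779/15,169/12,799.43]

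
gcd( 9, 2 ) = 1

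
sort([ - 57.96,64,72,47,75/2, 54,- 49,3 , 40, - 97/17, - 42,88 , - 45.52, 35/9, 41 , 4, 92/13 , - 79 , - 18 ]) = [-79, - 57.96, - 49,-45.52, - 42, -18, - 97/17, 3 , 35/9,4, 92/13,75/2,40,41, 47,54,64, 72 , 88 ]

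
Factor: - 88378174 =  - 2^1 * 193^1 *228959^1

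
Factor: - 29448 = - 2^3  *3^2 * 409^1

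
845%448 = 397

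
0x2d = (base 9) 50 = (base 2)101101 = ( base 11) 41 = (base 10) 45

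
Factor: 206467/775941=3^ ( - 1 )*19^(  -  1 )*13613^ ( - 1 )*206467^1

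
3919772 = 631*6212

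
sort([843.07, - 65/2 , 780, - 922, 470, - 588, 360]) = [-922, - 588, - 65/2,360,470, 780, 843.07]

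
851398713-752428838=98969875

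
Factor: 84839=43^1*1973^1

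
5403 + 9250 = 14653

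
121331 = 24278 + 97053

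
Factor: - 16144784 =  - 2^4*1009049^1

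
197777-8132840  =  -7935063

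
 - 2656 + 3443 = 787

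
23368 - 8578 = 14790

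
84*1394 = 117096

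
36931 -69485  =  -32554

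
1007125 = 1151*875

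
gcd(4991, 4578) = 7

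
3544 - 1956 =1588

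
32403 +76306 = 108709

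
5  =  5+0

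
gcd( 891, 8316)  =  297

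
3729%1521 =687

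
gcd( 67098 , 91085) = 1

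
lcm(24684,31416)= 345576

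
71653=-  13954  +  85607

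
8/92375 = 8/92375=0.00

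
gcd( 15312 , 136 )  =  8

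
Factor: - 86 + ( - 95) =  - 181 = -181^1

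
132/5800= 33/1450  =  0.02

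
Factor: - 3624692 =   -  2^2*71^1*12763^1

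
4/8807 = 4/8807 =0.00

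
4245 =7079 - 2834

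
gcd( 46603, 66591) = 1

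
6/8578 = 3/4289 = 0.00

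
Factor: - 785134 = - 2^1*7^1 * 56081^1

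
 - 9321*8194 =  - 76376274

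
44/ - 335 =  - 44/335 = - 0.13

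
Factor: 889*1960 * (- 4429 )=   -  7717266760 = - 2^3*5^1*7^3*43^1*103^1*127^1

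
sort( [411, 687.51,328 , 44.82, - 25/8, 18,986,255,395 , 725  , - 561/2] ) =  [ - 561/2, - 25/8, 18,44.82,255, 328,  395  ,  411,687.51,725,986 ] 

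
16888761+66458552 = 83347313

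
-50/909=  -50/909=- 0.06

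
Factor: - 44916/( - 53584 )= 57/68 = 2^(-2)* 3^1*17^( - 1)*19^1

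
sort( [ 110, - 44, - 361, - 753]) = [ - 753, - 361, - 44, 110 ]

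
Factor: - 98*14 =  - 1372=- 2^2* 7^3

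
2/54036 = 1/27018 = 0.00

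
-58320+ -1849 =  - 60169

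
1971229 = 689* 2861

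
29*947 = 27463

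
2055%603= 246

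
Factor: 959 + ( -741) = 2^1*109^1 = 218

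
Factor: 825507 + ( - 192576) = 632931 = 3^1*13^1 * 16229^1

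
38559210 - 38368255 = 190955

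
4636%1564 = 1508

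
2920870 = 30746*95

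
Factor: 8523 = 3^2*947^1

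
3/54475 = 3/54475 = 0.00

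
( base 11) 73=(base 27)2Q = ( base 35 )2A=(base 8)120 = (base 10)80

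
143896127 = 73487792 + 70408335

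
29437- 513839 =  - 484402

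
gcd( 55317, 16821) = 3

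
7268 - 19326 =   -  12058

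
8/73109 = 8/73109 =0.00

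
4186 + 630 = 4816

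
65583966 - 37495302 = 28088664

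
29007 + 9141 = 38148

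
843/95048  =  843/95048 = 0.01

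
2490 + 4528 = 7018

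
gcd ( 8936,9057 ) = 1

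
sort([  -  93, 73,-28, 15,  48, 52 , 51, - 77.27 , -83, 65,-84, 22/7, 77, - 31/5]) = [ - 93, - 84, - 83, - 77.27, - 28 , - 31/5,22/7, 15, 48, 51, 52, 65, 73  ,  77 ] 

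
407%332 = 75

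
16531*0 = 0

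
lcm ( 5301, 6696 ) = 127224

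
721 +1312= 2033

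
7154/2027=3 + 1073/2027=   3.53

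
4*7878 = 31512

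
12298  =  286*43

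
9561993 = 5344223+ 4217770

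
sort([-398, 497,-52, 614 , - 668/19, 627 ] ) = [ - 398, -52, - 668/19, 497, 614, 627] 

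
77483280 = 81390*952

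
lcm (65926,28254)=197778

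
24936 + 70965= 95901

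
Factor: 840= 2^3*3^1*5^1*7^1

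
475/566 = 475/566 = 0.84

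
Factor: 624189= 3^1*17^1*12239^1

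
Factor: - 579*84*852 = -2^4*3^3*7^1*71^1*193^1 = -41437872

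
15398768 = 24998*616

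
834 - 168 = 666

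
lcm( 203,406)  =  406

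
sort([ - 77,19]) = [- 77, 19 ] 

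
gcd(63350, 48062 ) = 14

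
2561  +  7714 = 10275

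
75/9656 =75/9656  =  0.01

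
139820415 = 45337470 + 94482945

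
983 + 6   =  989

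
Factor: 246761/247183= 29^1*67^1 * 127^1*247183^( - 1 )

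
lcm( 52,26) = 52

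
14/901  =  14/901 = 0.02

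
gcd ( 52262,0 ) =52262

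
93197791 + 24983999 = 118181790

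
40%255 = 40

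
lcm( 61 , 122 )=122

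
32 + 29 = 61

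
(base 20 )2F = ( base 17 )34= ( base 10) 55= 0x37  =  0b110111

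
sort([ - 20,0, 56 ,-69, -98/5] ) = [-69,-20,-98/5, 0,56] 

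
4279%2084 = 111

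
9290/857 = 9290/857 = 10.84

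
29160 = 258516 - 229356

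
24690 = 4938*5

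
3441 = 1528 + 1913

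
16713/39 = 428 + 7/13 =428.54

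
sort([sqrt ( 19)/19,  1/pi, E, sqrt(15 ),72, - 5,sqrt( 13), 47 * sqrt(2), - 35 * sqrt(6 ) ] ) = [ - 35* sqrt ( 6), -5,sqrt(19)/19, 1/pi, E,sqrt ( 13 ), sqrt( 15 ),47*sqrt (2),  72] 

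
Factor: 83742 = 2^1*3^1*17^1 * 821^1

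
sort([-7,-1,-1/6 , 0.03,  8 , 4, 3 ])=[- 7, - 1, - 1/6,0.03,  3,  4, 8]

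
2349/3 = 783=783.00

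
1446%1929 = 1446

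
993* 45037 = 44721741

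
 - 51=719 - 770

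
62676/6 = 10446 = 10446.00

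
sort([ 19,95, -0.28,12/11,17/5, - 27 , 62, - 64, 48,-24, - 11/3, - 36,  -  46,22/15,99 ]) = [ - 64, - 46, - 36,-27,-24, - 11/3,-0.28,12/11,22/15,17/5, 19,48, 62 , 95, 99] 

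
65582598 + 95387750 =160970348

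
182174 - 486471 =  - 304297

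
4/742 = 2/371=0.01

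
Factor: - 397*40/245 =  - 2^3*7^( - 2 )*397^1 = - 3176/49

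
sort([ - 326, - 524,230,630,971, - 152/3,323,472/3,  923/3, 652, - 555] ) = [ - 555,  -  524, - 326 , - 152/3 , 472/3,  230,  923/3,323,630, 652, 971 ]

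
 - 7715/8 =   -  7715/8 = - 964.38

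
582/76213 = 582/76213 = 0.01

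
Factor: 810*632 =2^4*3^4*5^1*79^1 = 511920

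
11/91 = 11/91= 0.12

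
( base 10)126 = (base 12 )A6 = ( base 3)11200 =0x7e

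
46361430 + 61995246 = 108356676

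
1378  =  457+921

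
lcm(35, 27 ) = 945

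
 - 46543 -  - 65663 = 19120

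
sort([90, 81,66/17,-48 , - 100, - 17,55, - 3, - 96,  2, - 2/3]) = [ - 100, - 96, - 48 , - 17,  -  3, - 2/3,2,66/17,55,81,90 ]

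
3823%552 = 511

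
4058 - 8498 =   -  4440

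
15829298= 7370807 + 8458491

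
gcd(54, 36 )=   18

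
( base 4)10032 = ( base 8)416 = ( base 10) 270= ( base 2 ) 100001110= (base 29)99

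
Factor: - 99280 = - 2^4* 5^1*17^1*73^1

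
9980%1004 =944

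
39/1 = 39=39.00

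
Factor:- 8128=  -  2^6*127^1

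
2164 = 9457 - 7293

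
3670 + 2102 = 5772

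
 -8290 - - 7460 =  - 830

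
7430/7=1061 + 3/7 = 1061.43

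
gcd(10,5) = 5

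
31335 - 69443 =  - 38108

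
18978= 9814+9164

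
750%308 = 134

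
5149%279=127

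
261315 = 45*5807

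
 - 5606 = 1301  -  6907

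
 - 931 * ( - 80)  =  74480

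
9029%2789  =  662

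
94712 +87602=182314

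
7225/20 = 361 + 1/4=361.25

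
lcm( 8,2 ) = 8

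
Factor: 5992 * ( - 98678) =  - 2^4*7^1 * 107^1*49339^1= -591278576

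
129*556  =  71724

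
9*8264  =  74376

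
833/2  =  416 + 1/2 =416.50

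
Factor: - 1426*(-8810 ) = 12563060 = 2^2*5^1*23^1 * 31^1*881^1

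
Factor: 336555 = 3^5* 5^1*277^1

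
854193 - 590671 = 263522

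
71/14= 5 + 1/14 =5.07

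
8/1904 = 1/238 = 0.00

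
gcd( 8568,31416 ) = 2856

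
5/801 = 5/801 = 0.01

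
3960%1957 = 46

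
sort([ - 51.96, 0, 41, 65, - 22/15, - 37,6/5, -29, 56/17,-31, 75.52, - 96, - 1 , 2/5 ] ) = [ - 96, - 51.96, - 37, - 31, - 29,-22/15, - 1,0, 2/5, 6/5, 56/17, 41,65, 75.52] 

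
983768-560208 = 423560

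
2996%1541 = 1455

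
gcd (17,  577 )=1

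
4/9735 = 4/9735 = 0.00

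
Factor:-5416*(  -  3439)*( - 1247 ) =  - 2^3*19^1*29^1*43^1 * 181^1*677^1 = - 23226153128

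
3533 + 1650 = 5183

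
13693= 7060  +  6633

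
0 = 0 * 86346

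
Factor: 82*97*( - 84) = -2^3*3^1*7^1*41^1 * 97^1 = - 668136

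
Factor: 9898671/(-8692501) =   -  3^1* 23^1*41^1*1663^ (-1)*3499^1*5227^( - 1) 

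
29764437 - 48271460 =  - 18507023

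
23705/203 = 23705/203 = 116.77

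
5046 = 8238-3192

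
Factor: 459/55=3^3*5^ ( - 1)*11^( -1)*17^1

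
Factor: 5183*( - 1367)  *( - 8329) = 59012305969 = 71^1 *73^1*1367^1*8329^1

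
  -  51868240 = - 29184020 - 22684220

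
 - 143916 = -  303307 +159391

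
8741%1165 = 586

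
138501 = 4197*33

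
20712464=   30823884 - 10111420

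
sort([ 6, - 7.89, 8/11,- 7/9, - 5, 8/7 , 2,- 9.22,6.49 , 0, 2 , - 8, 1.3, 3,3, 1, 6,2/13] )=[ - 9.22,-8, - 7.89, - 5, - 7/9, 0, 2/13,8/11, 1,8/7,  1.3, 2, 2,3,3, 6, 6, 6.49]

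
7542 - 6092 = 1450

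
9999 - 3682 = 6317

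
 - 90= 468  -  558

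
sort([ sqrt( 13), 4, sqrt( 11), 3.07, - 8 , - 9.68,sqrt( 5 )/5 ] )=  [ - 9.68 , - 8, sqrt(5 )/5,  3.07, sqrt(11), sqrt( 13),4]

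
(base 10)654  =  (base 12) 466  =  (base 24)136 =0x28E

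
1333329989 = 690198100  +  643131889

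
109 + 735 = 844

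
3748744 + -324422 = 3424322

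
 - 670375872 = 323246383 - 993622255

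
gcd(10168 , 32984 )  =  248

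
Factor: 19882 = 2^1 * 9941^1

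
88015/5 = 17603 = 17603.00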